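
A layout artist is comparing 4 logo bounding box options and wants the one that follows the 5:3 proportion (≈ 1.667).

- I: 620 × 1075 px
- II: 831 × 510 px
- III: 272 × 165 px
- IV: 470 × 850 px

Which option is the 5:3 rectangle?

III

Ratios (long/short): I ≈ 1.734; II ≈ 1.629; III ≈ 1.648; IV ≈ 1.809.
5:3 ≈ 1.667; option III is nearest (Δ 0.019).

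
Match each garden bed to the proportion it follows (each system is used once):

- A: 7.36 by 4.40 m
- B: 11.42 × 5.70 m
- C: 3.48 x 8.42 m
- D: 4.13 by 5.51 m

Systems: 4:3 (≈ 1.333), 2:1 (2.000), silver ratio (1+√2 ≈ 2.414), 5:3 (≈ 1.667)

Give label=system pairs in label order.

A = 7.36/4.40 ≈ 1.673 → 5:3 (1.667)
B = 11.42/5.70 ≈ 2.004 → 2:1 (2.000)
C = 8.42/3.48 ≈ 2.420 → silver ratio (2.414)
D = 5.51/4.13 ≈ 1.334 → 4:3 (1.333)

A=5:3, B=2:1, C=silver ratio, D=4:3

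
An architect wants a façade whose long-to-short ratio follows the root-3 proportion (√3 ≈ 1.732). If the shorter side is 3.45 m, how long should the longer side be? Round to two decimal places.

root-3 ≈ 1.73205.
Longer side = 3.45 × 1.73205 ≈ 5.9756 → 5.98 m.

5.98 m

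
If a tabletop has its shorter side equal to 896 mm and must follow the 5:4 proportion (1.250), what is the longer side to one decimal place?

1120.0 mm

5:4 = 1.25000.
Longer side = 896 × 1.25000 ≈ 1120.000 → 1120.0 mm.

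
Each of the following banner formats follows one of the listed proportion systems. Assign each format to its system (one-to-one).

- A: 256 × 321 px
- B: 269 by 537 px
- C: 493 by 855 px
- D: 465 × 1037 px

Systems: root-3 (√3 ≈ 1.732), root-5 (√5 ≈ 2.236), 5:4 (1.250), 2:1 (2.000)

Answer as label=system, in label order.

A=5:4, B=2:1, C=root-3, D=root-5

A = 321/256 ≈ 1.254 → 5:4 (1.250)
B = 537/269 ≈ 1.996 → 2:1 (2.000)
C = 855/493 ≈ 1.734 → root-3 (1.732)
D = 1037/465 ≈ 2.230 → root-5 (2.236)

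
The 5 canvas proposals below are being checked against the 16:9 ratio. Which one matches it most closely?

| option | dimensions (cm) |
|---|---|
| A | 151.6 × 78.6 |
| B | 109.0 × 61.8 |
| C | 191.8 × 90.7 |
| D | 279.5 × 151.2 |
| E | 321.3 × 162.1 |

B

Ratios (long/short): A ≈ 1.929; B ≈ 1.764; C ≈ 2.115; D ≈ 1.849; E ≈ 1.982.
16:9 ≈ 1.778; option B is nearest (Δ 0.014).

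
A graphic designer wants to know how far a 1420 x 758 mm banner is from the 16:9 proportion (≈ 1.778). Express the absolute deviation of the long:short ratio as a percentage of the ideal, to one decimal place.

5.4%

Ratio = 1420 / 758 ≈ 1.8734.
Ideal 16:9 ≈ 1.7778. |1.8734 − 1.7778| / 1.7778 ≈ 5.38% → 5.4%.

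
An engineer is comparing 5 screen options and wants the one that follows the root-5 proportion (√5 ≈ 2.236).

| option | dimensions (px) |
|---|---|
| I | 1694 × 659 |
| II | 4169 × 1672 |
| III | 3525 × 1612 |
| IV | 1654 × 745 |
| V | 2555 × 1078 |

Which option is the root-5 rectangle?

Ratios (long/short): I ≈ 2.571; II ≈ 2.493; III ≈ 2.187; IV ≈ 2.220; V ≈ 2.370.
root-5 ≈ 2.236; option IV is nearest (Δ 0.016).

IV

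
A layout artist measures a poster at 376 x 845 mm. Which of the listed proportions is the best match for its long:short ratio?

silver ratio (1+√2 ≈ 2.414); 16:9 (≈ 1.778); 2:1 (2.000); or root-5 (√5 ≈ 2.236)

root-5

845/376 ≈ 2.247. Nearest candidates are root-5 (2.236, off by 0.011) and silver ratio (2.414, off by 0.167).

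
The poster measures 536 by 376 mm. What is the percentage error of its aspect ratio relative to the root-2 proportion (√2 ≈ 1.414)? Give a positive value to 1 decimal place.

Ratio = 536 / 376 ≈ 1.4255.
Ideal root-2 ≈ 1.4142. |1.4255 − 1.4142| / 1.4142 ≈ 0.80% → 0.8%.

0.8%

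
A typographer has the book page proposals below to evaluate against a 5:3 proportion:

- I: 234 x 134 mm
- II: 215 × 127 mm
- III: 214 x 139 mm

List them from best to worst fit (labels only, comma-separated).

II, I, III

I: 234/134 ≈ 1.746 → |1.746 − 1.667| = 0.079
II: 215/127 ≈ 1.693 → |1.693 − 1.667| = 0.026
III: 214/139 ≈ 1.540 → |1.540 − 1.667| = 0.127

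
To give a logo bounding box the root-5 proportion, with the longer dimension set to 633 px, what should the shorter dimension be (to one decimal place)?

root-5 ≈ 2.23607.
Shorter side = 633 ÷ 2.23607 ≈ 283.086 → 283.1 px.

283.1 px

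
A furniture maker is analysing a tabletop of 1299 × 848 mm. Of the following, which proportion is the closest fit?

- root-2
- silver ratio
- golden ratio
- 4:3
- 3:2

Ratio = 1299 / 848 ≈ 1.532.
Distances: root-2 1.414 (Δ 0.118); silver ratio 2.414 (Δ 0.882); golden ratio 1.618 (Δ 0.086); 4:3 1.333 (Δ 0.199); 3:2 1.500 (Δ 0.032).

3:2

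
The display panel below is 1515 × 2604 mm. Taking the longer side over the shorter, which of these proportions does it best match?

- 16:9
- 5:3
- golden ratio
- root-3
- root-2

root-3

Ratio = 2604 / 1515 ≈ 1.719.
Distances: 16:9 1.778 (Δ 0.059); 5:3 1.667 (Δ 0.052); golden ratio 1.618 (Δ 0.101); root-3 1.732 (Δ 0.013); root-2 1.414 (Δ 0.305).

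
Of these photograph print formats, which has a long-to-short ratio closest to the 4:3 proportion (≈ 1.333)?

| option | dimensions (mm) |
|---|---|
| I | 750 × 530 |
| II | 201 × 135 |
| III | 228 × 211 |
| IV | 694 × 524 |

Target 4:3 ≈ 1.333.
I: 1.415 (Δ0.082)  II: 1.489 (Δ0.156)  III: 1.081 (Δ0.252)  IV: 1.324 (Δ0.009)

IV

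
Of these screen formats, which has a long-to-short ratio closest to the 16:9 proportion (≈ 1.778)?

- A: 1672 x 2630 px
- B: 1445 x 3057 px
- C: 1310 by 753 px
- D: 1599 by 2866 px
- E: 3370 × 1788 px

D

Target 16:9 ≈ 1.778.
A: 1.573 (Δ0.205)  B: 2.116 (Δ0.338)  C: 1.740 (Δ0.038)  D: 1.792 (Δ0.014)  E: 1.885 (Δ0.107)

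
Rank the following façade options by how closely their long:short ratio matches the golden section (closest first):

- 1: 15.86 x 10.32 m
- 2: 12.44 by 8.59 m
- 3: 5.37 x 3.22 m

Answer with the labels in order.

3, 1, 2

1: 15.86/10.32 ≈ 1.537 → |1.537 − 1.618| = 0.081
2: 12.44/8.59 ≈ 1.448 → |1.448 − 1.618| = 0.170
3: 5.37/3.22 ≈ 1.668 → |1.668 − 1.618| = 0.050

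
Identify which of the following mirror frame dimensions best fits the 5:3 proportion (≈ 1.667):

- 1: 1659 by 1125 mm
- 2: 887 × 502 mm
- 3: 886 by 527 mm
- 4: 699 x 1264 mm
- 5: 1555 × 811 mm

Ratios (long/short): 1 ≈ 1.475; 2 ≈ 1.767; 3 ≈ 1.681; 4 ≈ 1.808; 5 ≈ 1.917.
5:3 ≈ 1.667; option 3 is nearest (Δ 0.014).

3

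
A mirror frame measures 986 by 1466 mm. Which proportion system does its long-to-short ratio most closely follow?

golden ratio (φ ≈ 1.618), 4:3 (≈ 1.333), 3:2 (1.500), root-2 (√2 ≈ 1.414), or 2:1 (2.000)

1466/986 ≈ 1.487. Nearest candidates are 3:2 (1.500, off by 0.013) and root-2 (1.414, off by 0.073).

3:2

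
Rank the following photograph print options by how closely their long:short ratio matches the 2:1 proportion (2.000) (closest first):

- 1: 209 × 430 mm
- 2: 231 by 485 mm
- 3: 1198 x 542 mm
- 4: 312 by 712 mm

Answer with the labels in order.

1: 430/209 ≈ 2.057 → |2.057 − 2.000| = 0.057
2: 485/231 ≈ 2.100 → |2.100 − 2.000| = 0.100
3: 1198/542 ≈ 2.210 → |2.210 − 2.000| = 0.210
4: 712/312 ≈ 2.282 → |2.282 − 2.000| = 0.282

1, 2, 3, 4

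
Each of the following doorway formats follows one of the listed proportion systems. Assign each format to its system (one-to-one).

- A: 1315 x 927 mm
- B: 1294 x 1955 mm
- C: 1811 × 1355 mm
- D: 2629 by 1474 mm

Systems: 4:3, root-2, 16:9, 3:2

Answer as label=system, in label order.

A = 1315/927 ≈ 1.419 → root-2 (1.414)
B = 1955/1294 ≈ 1.511 → 3:2 (1.500)
C = 1811/1355 ≈ 1.337 → 4:3 (1.333)
D = 2629/1474 ≈ 1.784 → 16:9 (1.778)

A=root-2, B=3:2, C=4:3, D=16:9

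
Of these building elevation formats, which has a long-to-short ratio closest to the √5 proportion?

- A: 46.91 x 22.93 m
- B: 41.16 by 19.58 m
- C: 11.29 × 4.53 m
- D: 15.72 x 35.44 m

D

Target root-5 ≈ 2.236.
A: 2.046 (Δ0.190)  B: 2.102 (Δ0.134)  C: 2.492 (Δ0.256)  D: 2.254 (Δ0.018)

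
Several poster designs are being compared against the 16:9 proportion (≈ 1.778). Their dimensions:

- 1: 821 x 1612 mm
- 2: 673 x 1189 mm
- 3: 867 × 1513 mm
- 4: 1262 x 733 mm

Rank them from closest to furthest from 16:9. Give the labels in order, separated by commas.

2, 3, 4, 1

1: 1612/821 ≈ 1.963 → |1.963 − 1.778| = 0.185
2: 1189/673 ≈ 1.767 → |1.767 − 1.778| = 0.011
3: 1513/867 ≈ 1.745 → |1.745 − 1.778| = 0.033
4: 1262/733 ≈ 1.722 → |1.722 − 1.778| = 0.056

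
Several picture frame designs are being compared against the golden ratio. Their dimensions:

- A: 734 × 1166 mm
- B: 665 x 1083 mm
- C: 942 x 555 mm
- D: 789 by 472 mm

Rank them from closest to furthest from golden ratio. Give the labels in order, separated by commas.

B, A, D, C

A: 1166/734 ≈ 1.589 → |1.589 − 1.618| = 0.029
B: 1083/665 ≈ 1.629 → |1.629 − 1.618| = 0.011
C: 942/555 ≈ 1.697 → |1.697 − 1.618| = 0.079
D: 789/472 ≈ 1.672 → |1.672 − 1.618| = 0.054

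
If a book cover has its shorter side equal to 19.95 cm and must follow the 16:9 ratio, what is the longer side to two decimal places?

35.47 cm

16:9 ≈ 1.77778.
Longer side = 19.95 × 1.77778 ≈ 35.4667 → 35.47 cm.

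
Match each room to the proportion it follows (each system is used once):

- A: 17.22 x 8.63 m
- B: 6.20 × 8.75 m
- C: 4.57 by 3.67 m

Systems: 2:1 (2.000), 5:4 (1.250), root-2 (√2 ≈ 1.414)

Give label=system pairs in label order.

A = 17.22/8.63 ≈ 1.995 → 2:1 (2.000)
B = 8.75/6.20 ≈ 1.411 → root-2 (1.414)
C = 4.57/3.67 ≈ 1.245 → 5:4 (1.250)

A=2:1, B=root-2, C=5:4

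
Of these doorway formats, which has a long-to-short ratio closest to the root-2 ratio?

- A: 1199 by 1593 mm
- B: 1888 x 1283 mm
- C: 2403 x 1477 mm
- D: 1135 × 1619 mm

Ratios (long/short): A ≈ 1.329; B ≈ 1.472; C ≈ 1.627; D ≈ 1.426.
root-2 ≈ 1.414; option D is nearest (Δ 0.012).

D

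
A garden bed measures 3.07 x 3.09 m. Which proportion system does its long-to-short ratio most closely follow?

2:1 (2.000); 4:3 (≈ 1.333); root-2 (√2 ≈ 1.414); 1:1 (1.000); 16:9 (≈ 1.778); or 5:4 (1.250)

1:1

3.09/3.07 ≈ 1.007. Nearest candidates are 1:1 (1.000, off by 0.007) and 5:4 (1.250, off by 0.243).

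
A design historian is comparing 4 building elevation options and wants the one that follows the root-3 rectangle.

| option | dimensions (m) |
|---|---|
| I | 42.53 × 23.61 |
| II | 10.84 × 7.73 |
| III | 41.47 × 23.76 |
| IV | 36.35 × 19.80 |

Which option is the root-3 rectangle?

Ratios (long/short): I ≈ 1.801; II ≈ 1.402; III ≈ 1.745; IV ≈ 1.836.
root-3 ≈ 1.732; option III is nearest (Δ 0.013).

III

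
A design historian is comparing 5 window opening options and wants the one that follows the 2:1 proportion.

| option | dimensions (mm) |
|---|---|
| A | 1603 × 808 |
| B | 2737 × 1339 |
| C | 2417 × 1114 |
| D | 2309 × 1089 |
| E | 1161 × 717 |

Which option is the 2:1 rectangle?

A

Ratios (long/short): A ≈ 1.984; B ≈ 2.044; C ≈ 2.170; D ≈ 2.120; E ≈ 1.619.
2:1 ≈ 2.000; option A is nearest (Δ 0.016).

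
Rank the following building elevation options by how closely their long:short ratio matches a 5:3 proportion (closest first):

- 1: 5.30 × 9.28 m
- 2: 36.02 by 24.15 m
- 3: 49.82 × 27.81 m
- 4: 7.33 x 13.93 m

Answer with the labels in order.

1, 3, 2, 4

Ratios: 1 = 9.28 / 5.30 ≈ 1.751; 2 = 36.02 / 24.15 ≈ 1.492; 3 = 49.82 / 27.81 ≈ 1.791; 4 = 13.93 / 7.33 ≈ 1.900.
|Δ from 1.667|: 1 0.084; 2 0.175; 3 0.124; 4 0.233.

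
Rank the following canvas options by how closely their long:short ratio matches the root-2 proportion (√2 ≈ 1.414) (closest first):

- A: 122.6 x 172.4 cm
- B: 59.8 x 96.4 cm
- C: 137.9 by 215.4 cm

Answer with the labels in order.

A, C, B

Ratios: A = 172.4 / 122.6 ≈ 1.406; B = 96.4 / 59.8 ≈ 1.612; C = 215.4 / 137.9 ≈ 1.562.
|Δ from 1.414|: A 0.008; B 0.198; C 0.148.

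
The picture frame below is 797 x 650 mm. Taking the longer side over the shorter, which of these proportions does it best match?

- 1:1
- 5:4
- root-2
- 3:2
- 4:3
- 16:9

Ratio = 797 / 650 ≈ 1.226.
Distances: 1:1 1.000 (Δ 0.226); 5:4 1.250 (Δ 0.024); root-2 1.414 (Δ 0.188); 3:2 1.500 (Δ 0.274); 4:3 1.333 (Δ 0.107); 16:9 1.778 (Δ 0.552).

5:4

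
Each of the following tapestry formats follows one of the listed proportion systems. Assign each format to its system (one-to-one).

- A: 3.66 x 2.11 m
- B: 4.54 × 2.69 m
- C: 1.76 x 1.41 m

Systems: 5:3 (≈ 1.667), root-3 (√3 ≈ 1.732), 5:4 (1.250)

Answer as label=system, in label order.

A=root-3, B=5:3, C=5:4

Ratios: A ≈ 1.735; B ≈ 1.688; C ≈ 1.248.
Targets: 5:3 ≈ 1.667; root-3 ≈ 1.732; 5:4 ≈ 1.250.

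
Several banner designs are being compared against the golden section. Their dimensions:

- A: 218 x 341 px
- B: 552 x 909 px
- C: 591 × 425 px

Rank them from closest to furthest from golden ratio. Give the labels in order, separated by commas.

B, A, C

Ratios: A = 341 / 218 ≈ 1.564; B = 909 / 552 ≈ 1.647; C = 591 / 425 ≈ 1.391.
|Δ from 1.618|: A 0.054; B 0.029; C 0.227.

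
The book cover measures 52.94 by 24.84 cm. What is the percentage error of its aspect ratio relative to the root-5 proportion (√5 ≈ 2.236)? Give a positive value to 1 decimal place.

Ratio = 52.94 / 24.84 ≈ 2.1312.
Ideal root-5 ≈ 2.2361. |2.1312 − 2.2361| / 2.2361 ≈ 4.69% → 4.7%.

4.7%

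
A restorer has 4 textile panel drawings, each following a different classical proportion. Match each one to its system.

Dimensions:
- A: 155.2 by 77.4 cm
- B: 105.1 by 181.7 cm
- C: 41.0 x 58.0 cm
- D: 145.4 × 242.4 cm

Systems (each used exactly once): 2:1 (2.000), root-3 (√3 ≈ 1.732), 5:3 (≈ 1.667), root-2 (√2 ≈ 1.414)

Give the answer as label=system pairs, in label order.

A = 155.2/77.4 ≈ 2.005 → 2:1 (2.000)
B = 181.7/105.1 ≈ 1.729 → root-3 (1.732)
C = 58.0/41.0 ≈ 1.415 → root-2 (1.414)
D = 242.4/145.4 ≈ 1.667 → 5:3 (1.667)

A=2:1, B=root-3, C=root-2, D=5:3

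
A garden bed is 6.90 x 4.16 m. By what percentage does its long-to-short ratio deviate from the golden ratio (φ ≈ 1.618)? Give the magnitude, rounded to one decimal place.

2.5%

Ratio = 6.90 / 4.16 ≈ 1.6587.
Ideal golden ratio ≈ 1.6180. |1.6587 − 1.6180| / 1.6180 ≈ 2.52% → 2.5%.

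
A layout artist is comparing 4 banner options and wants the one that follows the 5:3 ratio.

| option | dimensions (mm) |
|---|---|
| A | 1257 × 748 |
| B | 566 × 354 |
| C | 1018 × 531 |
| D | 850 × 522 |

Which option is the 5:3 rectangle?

Ratios (long/short): A ≈ 1.680; B ≈ 1.599; C ≈ 1.917; D ≈ 1.628.
5:3 ≈ 1.667; option A is nearest (Δ 0.013).

A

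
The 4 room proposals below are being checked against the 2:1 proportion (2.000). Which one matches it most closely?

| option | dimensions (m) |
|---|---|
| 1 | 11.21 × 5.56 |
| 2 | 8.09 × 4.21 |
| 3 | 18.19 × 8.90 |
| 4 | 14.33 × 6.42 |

Target 2:1 ≈ 2.000.
1: 2.016 (Δ0.016)  2: 1.922 (Δ0.078)  3: 2.044 (Δ0.044)  4: 2.232 (Δ0.232)

1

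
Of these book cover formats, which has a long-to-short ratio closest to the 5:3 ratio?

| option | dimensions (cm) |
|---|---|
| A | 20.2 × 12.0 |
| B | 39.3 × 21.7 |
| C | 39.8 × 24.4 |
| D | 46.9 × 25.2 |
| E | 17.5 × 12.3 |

A

Target 5:3 ≈ 1.667.
A: 1.683 (Δ0.016)  B: 1.811 (Δ0.144)  C: 1.631 (Δ0.036)  D: 1.861 (Δ0.194)  E: 1.423 (Δ0.244)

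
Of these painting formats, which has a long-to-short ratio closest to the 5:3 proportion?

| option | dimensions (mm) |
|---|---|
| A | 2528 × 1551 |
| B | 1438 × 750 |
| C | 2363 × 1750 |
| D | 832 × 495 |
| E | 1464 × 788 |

Target 5:3 ≈ 1.667.
A: 1.630 (Δ0.037)  B: 1.917 (Δ0.250)  C: 1.350 (Δ0.317)  D: 1.681 (Δ0.014)  E: 1.858 (Δ0.191)

D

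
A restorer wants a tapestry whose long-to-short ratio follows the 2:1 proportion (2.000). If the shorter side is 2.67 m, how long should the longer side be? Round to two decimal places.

5.34 m

2:1 = 2.00000.
Longer side = 2.67 × 2.00000 ≈ 5.3400 → 5.34 m.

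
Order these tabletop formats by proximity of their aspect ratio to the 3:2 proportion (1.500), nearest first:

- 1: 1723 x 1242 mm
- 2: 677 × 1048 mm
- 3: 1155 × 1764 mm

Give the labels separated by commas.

3, 2, 1

Ratios: 1 = 1723 / 1242 ≈ 1.387; 2 = 1048 / 677 ≈ 1.548; 3 = 1764 / 1155 ≈ 1.527.
|Δ from 1.500|: 1 0.113; 2 0.048; 3 0.027.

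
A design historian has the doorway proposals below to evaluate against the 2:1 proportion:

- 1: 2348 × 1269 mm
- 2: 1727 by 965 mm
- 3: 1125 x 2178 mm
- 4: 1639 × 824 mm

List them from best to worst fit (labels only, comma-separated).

4, 3, 1, 2

1: 2348/1269 ≈ 1.850 → |1.850 − 2.000| = 0.150
2: 1727/965 ≈ 1.790 → |1.790 − 2.000| = 0.210
3: 2178/1125 ≈ 1.936 → |1.936 − 2.000| = 0.064
4: 1639/824 ≈ 1.989 → |1.989 − 2.000| = 0.011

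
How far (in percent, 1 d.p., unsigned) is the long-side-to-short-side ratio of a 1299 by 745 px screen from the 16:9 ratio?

Ratio = 1299 / 745 ≈ 1.7436.
Ideal 16:9 ≈ 1.7778. |1.7436 − 1.7778| / 1.7778 ≈ 1.92% → 1.9%.

1.9%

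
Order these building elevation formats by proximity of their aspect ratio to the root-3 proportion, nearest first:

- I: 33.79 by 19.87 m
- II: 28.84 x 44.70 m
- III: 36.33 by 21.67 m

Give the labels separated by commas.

I, III, II

Ratios: I = 33.79 / 19.87 ≈ 1.701; II = 44.70 / 28.84 ≈ 1.550; III = 36.33 / 21.67 ≈ 1.677.
|Δ from 1.732|: I 0.031; II 0.182; III 0.055.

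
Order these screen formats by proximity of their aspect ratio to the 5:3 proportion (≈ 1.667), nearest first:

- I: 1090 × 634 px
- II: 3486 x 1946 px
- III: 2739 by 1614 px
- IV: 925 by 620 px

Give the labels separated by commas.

I: 1090/634 ≈ 1.719 → |1.719 − 1.667| = 0.052
II: 3486/1946 ≈ 1.791 → |1.791 − 1.667| = 0.124
III: 2739/1614 ≈ 1.697 → |1.697 − 1.667| = 0.030
IV: 925/620 ≈ 1.492 → |1.492 − 1.667| = 0.175

III, I, II, IV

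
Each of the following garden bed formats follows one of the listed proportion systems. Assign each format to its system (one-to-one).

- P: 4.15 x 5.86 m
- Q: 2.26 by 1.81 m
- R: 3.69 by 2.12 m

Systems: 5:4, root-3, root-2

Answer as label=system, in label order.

P=root-2, Q=5:4, R=root-3

Ratios: P ≈ 1.412; Q ≈ 1.249; R ≈ 1.741.
Targets: 5:4 ≈ 1.250; root-3 ≈ 1.732; root-2 ≈ 1.414.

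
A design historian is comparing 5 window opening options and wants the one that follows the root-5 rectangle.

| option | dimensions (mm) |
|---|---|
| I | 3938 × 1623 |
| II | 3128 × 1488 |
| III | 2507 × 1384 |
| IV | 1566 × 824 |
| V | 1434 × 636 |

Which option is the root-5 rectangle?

Ratios (long/short): I ≈ 2.426; II ≈ 2.102; III ≈ 1.811; IV ≈ 1.900; V ≈ 2.255.
root-5 ≈ 2.236; option V is nearest (Δ 0.019).

V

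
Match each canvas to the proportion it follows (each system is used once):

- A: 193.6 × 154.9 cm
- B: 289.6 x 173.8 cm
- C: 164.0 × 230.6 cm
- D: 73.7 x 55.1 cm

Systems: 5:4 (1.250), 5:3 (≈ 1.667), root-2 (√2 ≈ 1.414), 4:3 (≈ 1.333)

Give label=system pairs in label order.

Ratios: A ≈ 1.250; B ≈ 1.666; C ≈ 1.406; D ≈ 1.338.
Targets: 5:4 ≈ 1.250; 5:3 ≈ 1.667; root-2 ≈ 1.414; 4:3 ≈ 1.333.

A=5:4, B=5:3, C=root-2, D=4:3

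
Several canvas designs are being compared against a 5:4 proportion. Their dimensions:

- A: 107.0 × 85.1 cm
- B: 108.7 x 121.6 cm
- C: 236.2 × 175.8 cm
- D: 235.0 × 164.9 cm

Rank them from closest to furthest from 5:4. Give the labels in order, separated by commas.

Ratios: A = 107.0 / 85.1 ≈ 1.257; B = 121.6 / 108.7 ≈ 1.119; C = 236.2 / 175.8 ≈ 1.344; D = 235.0 / 164.9 ≈ 1.425.
|Δ from 1.250|: A 0.007; B 0.131; C 0.094; D 0.175.

A, C, B, D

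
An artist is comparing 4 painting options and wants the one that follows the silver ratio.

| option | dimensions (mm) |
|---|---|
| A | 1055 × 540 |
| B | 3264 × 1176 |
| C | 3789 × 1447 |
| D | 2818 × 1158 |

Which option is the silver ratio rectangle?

D

Target silver ratio ≈ 2.414.
A: 1.954 (Δ0.460)  B: 2.776 (Δ0.362)  C: 2.619 (Δ0.205)  D: 2.434 (Δ0.020)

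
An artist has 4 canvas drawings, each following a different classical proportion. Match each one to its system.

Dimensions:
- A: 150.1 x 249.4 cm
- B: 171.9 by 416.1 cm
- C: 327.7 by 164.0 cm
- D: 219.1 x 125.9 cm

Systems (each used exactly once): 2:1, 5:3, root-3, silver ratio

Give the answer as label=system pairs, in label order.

A=5:3, B=silver ratio, C=2:1, D=root-3

Ratios: A ≈ 1.662; B ≈ 2.421; C ≈ 1.998; D ≈ 1.740.
Targets: 2:1 ≈ 2.000; 5:3 ≈ 1.667; root-3 ≈ 1.732; silver ratio ≈ 2.414.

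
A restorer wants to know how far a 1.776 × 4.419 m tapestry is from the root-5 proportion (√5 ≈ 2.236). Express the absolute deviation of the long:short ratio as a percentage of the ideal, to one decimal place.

Ratio = 4.419 / 1.776 ≈ 2.4882.
Ideal root-5 ≈ 2.2361. |2.4882 − 2.2361| / 2.2361 ≈ 11.27% → 11.3%.

11.3%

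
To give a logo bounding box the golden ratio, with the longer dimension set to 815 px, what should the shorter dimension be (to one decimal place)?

golden ratio ≈ 1.61803.
Shorter side = 815 ÷ 1.61803 ≈ 503.699 → 503.7 px.

503.7 px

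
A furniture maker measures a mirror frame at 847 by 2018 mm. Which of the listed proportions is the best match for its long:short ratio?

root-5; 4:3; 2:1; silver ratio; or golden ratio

silver ratio

2018/847 ≈ 2.383. Nearest candidates are silver ratio (2.414, off by 0.031) and root-5 (2.236, off by 0.147).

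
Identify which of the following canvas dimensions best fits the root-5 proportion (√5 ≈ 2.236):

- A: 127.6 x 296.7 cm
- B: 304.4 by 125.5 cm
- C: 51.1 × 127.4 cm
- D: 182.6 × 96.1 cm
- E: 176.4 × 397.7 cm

Ratios (long/short): A ≈ 2.325; B ≈ 2.425; C ≈ 2.493; D ≈ 1.900; E ≈ 2.255.
root-5 ≈ 2.236; option E is nearest (Δ 0.019).

E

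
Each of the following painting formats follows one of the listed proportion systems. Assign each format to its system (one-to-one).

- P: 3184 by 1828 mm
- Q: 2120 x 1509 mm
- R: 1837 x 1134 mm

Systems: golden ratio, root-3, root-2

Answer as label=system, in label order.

Ratios: P ≈ 1.742; Q ≈ 1.405; R ≈ 1.620.
Targets: golden ratio ≈ 1.618; root-3 ≈ 1.732; root-2 ≈ 1.414.

P=root-3, Q=root-2, R=golden ratio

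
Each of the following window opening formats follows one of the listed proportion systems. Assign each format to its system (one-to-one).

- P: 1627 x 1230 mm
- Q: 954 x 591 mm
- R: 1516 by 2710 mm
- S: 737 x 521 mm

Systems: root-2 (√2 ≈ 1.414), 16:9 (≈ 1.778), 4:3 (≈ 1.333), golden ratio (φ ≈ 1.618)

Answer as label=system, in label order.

Ratios: P ≈ 1.323; Q ≈ 1.614; R ≈ 1.788; S ≈ 1.415.
Targets: root-2 ≈ 1.414; 16:9 ≈ 1.778; 4:3 ≈ 1.333; golden ratio ≈ 1.618.

P=4:3, Q=golden ratio, R=16:9, S=root-2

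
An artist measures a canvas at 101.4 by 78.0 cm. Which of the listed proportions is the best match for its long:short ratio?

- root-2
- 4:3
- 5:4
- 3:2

4:3

101.4/78.0 ≈ 1.300. Nearest candidates are 4:3 (1.333, off by 0.033) and 5:4 (1.250, off by 0.050).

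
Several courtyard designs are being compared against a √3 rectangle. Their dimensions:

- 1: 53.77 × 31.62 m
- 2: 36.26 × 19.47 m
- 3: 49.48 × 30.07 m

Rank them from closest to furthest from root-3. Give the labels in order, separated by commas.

1, 3, 2

Ratios: 1 = 53.77 / 31.62 ≈ 1.701; 2 = 36.26 / 19.47 ≈ 1.862; 3 = 49.48 / 30.07 ≈ 1.645.
|Δ from 1.732|: 1 0.031; 2 0.130; 3 0.087.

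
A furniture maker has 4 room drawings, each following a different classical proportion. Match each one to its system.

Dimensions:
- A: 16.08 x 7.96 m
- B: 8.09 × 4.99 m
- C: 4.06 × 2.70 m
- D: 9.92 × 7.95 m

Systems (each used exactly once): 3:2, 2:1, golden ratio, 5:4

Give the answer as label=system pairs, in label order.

Ratios: A ≈ 2.020; B ≈ 1.621; C ≈ 1.504; D ≈ 1.248.
Targets: 3:2 ≈ 1.500; 2:1 ≈ 2.000; golden ratio ≈ 1.618; 5:4 ≈ 1.250.

A=2:1, B=golden ratio, C=3:2, D=5:4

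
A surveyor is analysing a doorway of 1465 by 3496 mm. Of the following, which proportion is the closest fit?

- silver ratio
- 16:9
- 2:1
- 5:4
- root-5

silver ratio

3496/1465 ≈ 2.386. Nearest candidates are silver ratio (2.414, off by 0.028) and root-5 (2.236, off by 0.150).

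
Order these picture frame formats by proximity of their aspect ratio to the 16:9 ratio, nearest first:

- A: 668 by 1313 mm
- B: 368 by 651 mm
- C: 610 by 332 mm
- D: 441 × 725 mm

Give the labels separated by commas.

Ratios: A = 1313 / 668 ≈ 1.966; B = 651 / 368 ≈ 1.769; C = 610 / 332 ≈ 1.837; D = 725 / 441 ≈ 1.644.
|Δ from 1.778|: A 0.188; B 0.009; C 0.059; D 0.134.

B, C, D, A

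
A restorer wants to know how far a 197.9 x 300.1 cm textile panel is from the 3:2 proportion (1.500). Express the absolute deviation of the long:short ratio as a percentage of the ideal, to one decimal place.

Ratio = 300.1 / 197.9 ≈ 1.5164.
Ideal 3:2 = 1.5000. |1.5164 − 1.5000| / 1.5000 ≈ 1.09% → 1.1%.

1.1%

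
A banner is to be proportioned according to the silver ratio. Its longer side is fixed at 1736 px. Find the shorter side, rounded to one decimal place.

719.1 px

silver ratio ≈ 2.41421.
Shorter side = 1736 ÷ 2.41421 ≈ 719.076 → 719.1 px.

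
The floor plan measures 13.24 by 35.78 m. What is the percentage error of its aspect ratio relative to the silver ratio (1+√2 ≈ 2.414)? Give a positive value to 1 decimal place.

Ratio = 35.78 / 13.24 ≈ 2.7024.
Ideal silver ratio ≈ 2.4142. |2.7024 − 2.4142| / 2.4142 ≈ 11.94% → 11.9%.

11.9%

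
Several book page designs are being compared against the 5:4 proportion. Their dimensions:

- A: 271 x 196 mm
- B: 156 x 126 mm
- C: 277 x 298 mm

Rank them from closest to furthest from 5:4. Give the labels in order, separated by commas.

B, A, C

A: 271/196 ≈ 1.383 → |1.383 − 1.250| = 0.133
B: 156/126 ≈ 1.238 → |1.238 − 1.250| = 0.012
C: 298/277 ≈ 1.076 → |1.076 − 1.250| = 0.174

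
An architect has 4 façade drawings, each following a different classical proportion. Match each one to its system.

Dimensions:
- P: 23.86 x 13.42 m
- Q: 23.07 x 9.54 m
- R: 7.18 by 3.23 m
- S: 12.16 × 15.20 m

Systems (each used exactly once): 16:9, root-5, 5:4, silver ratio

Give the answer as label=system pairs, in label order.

P=16:9, Q=silver ratio, R=root-5, S=5:4

P = 23.86/13.42 ≈ 1.778 → 16:9 (1.778)
Q = 23.07/9.54 ≈ 2.418 → silver ratio (2.414)
R = 7.18/3.23 ≈ 2.223 → root-5 (2.236)
S = 15.20/12.16 ≈ 1.250 → 5:4 (1.250)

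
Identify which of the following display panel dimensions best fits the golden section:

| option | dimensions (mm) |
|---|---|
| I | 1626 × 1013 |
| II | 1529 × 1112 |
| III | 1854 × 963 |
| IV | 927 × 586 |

I

Ratios (long/short): I ≈ 1.605; II ≈ 1.375; III ≈ 1.925; IV ≈ 1.582.
golden ratio ≈ 1.618; option I is nearest (Δ 0.013).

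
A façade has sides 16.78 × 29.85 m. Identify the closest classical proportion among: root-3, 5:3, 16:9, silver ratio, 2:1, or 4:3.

29.85/16.78 ≈ 1.779. Nearest candidates are 16:9 (1.778, off by 0.001) and root-3 (1.732, off by 0.047).

16:9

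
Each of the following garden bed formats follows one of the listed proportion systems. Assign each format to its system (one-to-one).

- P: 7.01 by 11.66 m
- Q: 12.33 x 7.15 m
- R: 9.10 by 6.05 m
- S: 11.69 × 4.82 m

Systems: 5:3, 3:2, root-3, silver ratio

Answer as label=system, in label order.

P = 11.66/7.01 ≈ 1.663 → 5:3 (1.667)
Q = 12.33/7.15 ≈ 1.724 → root-3 (1.732)
R = 9.10/6.05 ≈ 1.504 → 3:2 (1.500)
S = 11.69/4.82 ≈ 2.425 → silver ratio (2.414)

P=5:3, Q=root-3, R=3:2, S=silver ratio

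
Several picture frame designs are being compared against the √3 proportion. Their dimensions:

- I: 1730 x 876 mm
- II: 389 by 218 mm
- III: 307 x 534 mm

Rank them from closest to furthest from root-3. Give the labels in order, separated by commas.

III, II, I

I: 1730/876 ≈ 1.975 → |1.975 − 1.732| = 0.243
II: 389/218 ≈ 1.784 → |1.784 − 1.732| = 0.052
III: 534/307 ≈ 1.739 → |1.739 − 1.732| = 0.007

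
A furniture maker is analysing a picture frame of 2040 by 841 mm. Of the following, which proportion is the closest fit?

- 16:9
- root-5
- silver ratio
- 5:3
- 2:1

silver ratio

Ratio = 2040 / 841 ≈ 2.426.
Distances: 16:9 1.778 (Δ 0.648); root-5 2.236 (Δ 0.190); silver ratio 2.414 (Δ 0.012); 5:3 1.667 (Δ 0.759); 2:1 2.000 (Δ 0.426).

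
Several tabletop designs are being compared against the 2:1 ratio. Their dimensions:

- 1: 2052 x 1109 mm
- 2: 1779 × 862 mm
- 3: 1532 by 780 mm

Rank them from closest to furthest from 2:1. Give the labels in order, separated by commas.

Ratios: 1 = 2052 / 1109 ≈ 1.850; 2 = 1779 / 862 ≈ 2.064; 3 = 1532 / 780 ≈ 1.964.
|Δ from 2.000|: 1 0.150; 2 0.064; 3 0.036.

3, 2, 1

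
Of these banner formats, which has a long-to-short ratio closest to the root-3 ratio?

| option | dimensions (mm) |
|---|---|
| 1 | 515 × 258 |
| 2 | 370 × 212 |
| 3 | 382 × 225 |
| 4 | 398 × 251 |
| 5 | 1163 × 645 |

2

Ratios (long/short): 1 ≈ 1.996; 2 ≈ 1.745; 3 ≈ 1.698; 4 ≈ 1.586; 5 ≈ 1.803.
root-3 ≈ 1.732; option 2 is nearest (Δ 0.013).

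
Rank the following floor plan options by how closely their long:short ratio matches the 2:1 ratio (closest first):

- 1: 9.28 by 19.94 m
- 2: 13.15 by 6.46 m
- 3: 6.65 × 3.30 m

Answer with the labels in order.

Ratios: 1 = 19.94 / 9.28 ≈ 2.149; 2 = 13.15 / 6.46 ≈ 2.036; 3 = 6.65 / 3.30 ≈ 2.015.
|Δ from 2.000|: 1 0.149; 2 0.036; 3 0.015.

3, 2, 1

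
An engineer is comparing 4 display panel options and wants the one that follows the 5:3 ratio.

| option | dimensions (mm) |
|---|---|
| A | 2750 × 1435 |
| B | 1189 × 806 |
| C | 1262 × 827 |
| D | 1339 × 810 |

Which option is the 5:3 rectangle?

Target 5:3 ≈ 1.667.
A: 1.916 (Δ0.249)  B: 1.475 (Δ0.192)  C: 1.526 (Δ0.141)  D: 1.653 (Δ0.014)

D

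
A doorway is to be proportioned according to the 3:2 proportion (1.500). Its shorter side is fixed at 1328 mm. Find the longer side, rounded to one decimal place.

1992.0 mm

3:2 = 1.50000.
Longer side = 1328 × 1.50000 ≈ 1992.000 → 1992.0 mm.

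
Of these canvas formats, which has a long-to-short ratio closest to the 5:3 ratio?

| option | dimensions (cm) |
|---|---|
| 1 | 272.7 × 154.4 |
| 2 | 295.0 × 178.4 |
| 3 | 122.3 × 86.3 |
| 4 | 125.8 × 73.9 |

Ratios (long/short): 1 ≈ 1.766; 2 ≈ 1.654; 3 ≈ 1.417; 4 ≈ 1.702.
5:3 ≈ 1.667; option 2 is nearest (Δ 0.013).

2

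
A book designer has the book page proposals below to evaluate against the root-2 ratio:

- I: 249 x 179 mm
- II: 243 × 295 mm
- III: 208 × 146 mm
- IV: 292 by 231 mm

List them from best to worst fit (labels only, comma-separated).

III, I, IV, II

Ratios: I = 249 / 179 ≈ 1.391; II = 295 / 243 ≈ 1.214; III = 208 / 146 ≈ 1.425; IV = 292 / 231 ≈ 1.264.
|Δ from 1.414|: I 0.023; II 0.200; III 0.011; IV 0.150.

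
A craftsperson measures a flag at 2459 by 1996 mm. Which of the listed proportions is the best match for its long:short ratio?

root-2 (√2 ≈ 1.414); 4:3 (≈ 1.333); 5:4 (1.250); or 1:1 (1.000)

5:4

2459/1996 ≈ 1.232. Nearest candidates are 5:4 (1.250, off by 0.018) and 4:3 (1.333, off by 0.101).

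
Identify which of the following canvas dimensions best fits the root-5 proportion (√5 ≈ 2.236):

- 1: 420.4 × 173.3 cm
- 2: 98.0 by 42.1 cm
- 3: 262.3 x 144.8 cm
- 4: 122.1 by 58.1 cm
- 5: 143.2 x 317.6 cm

5

Ratios (long/short): 1 ≈ 2.426; 2 ≈ 2.328; 3 ≈ 1.811; 4 ≈ 2.102; 5 ≈ 2.218.
root-5 ≈ 2.236; option 5 is nearest (Δ 0.018).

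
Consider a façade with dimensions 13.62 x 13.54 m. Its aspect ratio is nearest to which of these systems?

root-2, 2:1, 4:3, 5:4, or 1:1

13.62/13.54 ≈ 1.006. Nearest candidates are 1:1 (1.000, off by 0.006) and 5:4 (1.250, off by 0.244).

1:1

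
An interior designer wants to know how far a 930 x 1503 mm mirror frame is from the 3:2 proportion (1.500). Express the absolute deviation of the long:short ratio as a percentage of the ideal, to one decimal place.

Ratio = 1503 / 930 ≈ 1.6161.
Ideal 3:2 = 1.5000. |1.6161 − 1.5000| / 1.5000 ≈ 7.74% → 7.7%.

7.7%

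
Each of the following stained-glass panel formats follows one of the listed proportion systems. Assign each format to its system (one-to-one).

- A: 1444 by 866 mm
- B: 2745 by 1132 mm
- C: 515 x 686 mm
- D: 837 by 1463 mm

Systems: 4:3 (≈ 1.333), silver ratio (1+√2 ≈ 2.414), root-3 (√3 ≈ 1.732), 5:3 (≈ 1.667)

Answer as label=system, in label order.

Ratios: A ≈ 1.667; B ≈ 2.425; C ≈ 1.332; D ≈ 1.748.
Targets: 4:3 ≈ 1.333; silver ratio ≈ 2.414; root-3 ≈ 1.732; 5:3 ≈ 1.667.

A=5:3, B=silver ratio, C=4:3, D=root-3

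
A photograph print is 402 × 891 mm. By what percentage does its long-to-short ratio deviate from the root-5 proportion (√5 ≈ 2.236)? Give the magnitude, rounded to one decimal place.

0.9%

Ratio = 891 / 402 ≈ 2.2164.
Ideal root-5 ≈ 2.2361. |2.2164 − 2.2361| / 2.2361 ≈ 0.88% → 0.9%.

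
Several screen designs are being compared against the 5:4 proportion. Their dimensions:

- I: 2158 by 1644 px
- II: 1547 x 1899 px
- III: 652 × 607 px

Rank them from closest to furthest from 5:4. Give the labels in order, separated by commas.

II, I, III

Ratios: I = 2158 / 1644 ≈ 1.313; II = 1899 / 1547 ≈ 1.228; III = 652 / 607 ≈ 1.074.
|Δ from 1.250|: I 0.063; II 0.022; III 0.176.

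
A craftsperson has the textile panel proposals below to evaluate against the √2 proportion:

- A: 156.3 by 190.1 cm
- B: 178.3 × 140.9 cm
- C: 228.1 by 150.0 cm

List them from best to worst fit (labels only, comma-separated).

C, B, A

A: 190.1/156.3 ≈ 1.216 → |1.216 − 1.414| = 0.198
B: 178.3/140.9 ≈ 1.265 → |1.265 − 1.414| = 0.149
C: 228.1/150.0 ≈ 1.521 → |1.521 − 1.414| = 0.107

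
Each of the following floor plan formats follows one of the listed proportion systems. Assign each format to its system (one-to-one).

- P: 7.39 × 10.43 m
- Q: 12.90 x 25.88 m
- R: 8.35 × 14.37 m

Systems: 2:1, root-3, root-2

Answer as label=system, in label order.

P=root-2, Q=2:1, R=root-3

Ratios: P ≈ 1.411; Q ≈ 2.006; R ≈ 1.721.
Targets: 2:1 ≈ 2.000; root-3 ≈ 1.732; root-2 ≈ 1.414.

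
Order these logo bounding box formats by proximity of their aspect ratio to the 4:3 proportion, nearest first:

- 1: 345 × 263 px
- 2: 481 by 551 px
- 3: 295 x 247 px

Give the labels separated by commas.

1, 3, 2

Ratios: 1 = 345 / 263 ≈ 1.312; 2 = 551 / 481 ≈ 1.146; 3 = 295 / 247 ≈ 1.194.
|Δ from 1.333|: 1 0.021; 2 0.187; 3 0.139.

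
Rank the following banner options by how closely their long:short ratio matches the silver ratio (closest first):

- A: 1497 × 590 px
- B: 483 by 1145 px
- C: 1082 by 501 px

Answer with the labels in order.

B, A, C

Ratios: A = 1497 / 590 ≈ 2.537; B = 1145 / 483 ≈ 2.371; C = 1082 / 501 ≈ 2.160.
|Δ from 2.414|: A 0.123; B 0.043; C 0.254.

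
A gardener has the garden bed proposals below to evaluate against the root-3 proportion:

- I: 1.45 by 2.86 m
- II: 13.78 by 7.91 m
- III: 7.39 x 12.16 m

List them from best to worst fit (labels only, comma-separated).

II, III, I

I: 2.86/1.45 ≈ 1.972 → |1.972 − 1.732| = 0.240
II: 13.78/7.91 ≈ 1.742 → |1.742 − 1.732| = 0.010
III: 12.16/7.39 ≈ 1.645 → |1.645 − 1.732| = 0.087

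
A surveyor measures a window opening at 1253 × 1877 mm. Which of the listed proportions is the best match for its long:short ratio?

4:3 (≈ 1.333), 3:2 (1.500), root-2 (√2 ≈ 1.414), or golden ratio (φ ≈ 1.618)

3:2

Ratio = 1877 / 1253 ≈ 1.498.
Distances: 4:3 1.333 (Δ 0.165); 3:2 1.500 (Δ 0.002); root-2 1.414 (Δ 0.084); golden ratio 1.618 (Δ 0.120).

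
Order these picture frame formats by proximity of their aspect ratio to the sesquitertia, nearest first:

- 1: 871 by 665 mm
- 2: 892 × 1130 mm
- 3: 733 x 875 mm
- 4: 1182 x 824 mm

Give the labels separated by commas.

1, 2, 4, 3

Ratios: 1 = 871 / 665 ≈ 1.310; 2 = 1130 / 892 ≈ 1.267; 3 = 875 / 733 ≈ 1.194; 4 = 1182 / 824 ≈ 1.434.
|Δ from 1.333|: 1 0.023; 2 0.066; 3 0.139; 4 0.101.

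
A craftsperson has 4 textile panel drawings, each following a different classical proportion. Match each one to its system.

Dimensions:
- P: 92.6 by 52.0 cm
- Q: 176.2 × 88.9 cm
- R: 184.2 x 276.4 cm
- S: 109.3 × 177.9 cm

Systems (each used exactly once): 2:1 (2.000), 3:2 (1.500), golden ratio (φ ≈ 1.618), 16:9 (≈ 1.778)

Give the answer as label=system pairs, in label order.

P=16:9, Q=2:1, R=3:2, S=golden ratio

Ratios: P ≈ 1.781; Q ≈ 1.982; R ≈ 1.501; S ≈ 1.628.
Targets: 2:1 ≈ 2.000; 3:2 ≈ 1.500; golden ratio ≈ 1.618; 16:9 ≈ 1.778.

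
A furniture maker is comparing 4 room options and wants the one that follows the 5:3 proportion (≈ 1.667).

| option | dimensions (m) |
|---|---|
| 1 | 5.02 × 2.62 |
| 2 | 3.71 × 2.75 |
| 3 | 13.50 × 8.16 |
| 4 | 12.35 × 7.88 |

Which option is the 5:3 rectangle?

Target 5:3 ≈ 1.667.
1: 1.916 (Δ0.249)  2: 1.349 (Δ0.318)  3: 1.654 (Δ0.013)  4: 1.567 (Δ0.100)

3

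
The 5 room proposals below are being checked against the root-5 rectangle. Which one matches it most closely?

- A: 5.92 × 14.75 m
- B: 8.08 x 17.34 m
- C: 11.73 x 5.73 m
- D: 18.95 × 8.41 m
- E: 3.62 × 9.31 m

Target root-5 ≈ 2.236.
A: 2.492 (Δ0.256)  B: 2.146 (Δ0.090)  C: 2.047 (Δ0.189)  D: 2.253 (Δ0.017)  E: 2.572 (Δ0.336)

D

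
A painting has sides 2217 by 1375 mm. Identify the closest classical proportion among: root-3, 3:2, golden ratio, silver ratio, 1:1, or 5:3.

golden ratio

Ratio = 2217 / 1375 ≈ 1.612.
Distances: root-3 1.732 (Δ 0.120); 3:2 1.500 (Δ 0.112); golden ratio 1.618 (Δ 0.006); silver ratio 2.414 (Δ 0.802); 1:1 1.000 (Δ 0.612); 5:3 1.667 (Δ 0.055).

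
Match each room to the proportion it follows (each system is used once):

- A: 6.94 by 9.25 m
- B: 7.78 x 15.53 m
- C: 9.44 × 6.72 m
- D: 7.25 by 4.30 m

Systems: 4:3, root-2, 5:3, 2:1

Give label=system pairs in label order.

Ratios: A ≈ 1.333; B ≈ 1.996; C ≈ 1.405; D ≈ 1.686.
Targets: 4:3 ≈ 1.333; root-2 ≈ 1.414; 5:3 ≈ 1.667; 2:1 ≈ 2.000.

A=4:3, B=2:1, C=root-2, D=5:3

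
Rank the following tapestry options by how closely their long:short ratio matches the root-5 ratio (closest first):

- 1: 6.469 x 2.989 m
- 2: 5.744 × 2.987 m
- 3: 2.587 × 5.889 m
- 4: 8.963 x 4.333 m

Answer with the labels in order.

3, 1, 4, 2

1: 6.469/2.989 ≈ 2.164 → |2.164 − 2.236| = 0.072
2: 5.744/2.987 ≈ 1.923 → |1.923 − 2.236| = 0.313
3: 5.889/2.587 ≈ 2.276 → |2.276 − 2.236| = 0.040
4: 8.963/4.333 ≈ 2.069 → |2.069 − 2.236| = 0.167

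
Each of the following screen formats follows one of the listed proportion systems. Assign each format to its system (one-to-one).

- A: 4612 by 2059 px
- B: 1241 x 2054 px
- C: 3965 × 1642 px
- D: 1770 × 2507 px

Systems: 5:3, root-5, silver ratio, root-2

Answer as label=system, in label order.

A=root-5, B=5:3, C=silver ratio, D=root-2

Ratios: A ≈ 2.240; B ≈ 1.655; C ≈ 2.415; D ≈ 1.416.
Targets: 5:3 ≈ 1.667; root-5 ≈ 2.236; silver ratio ≈ 2.414; root-2 ≈ 1.414.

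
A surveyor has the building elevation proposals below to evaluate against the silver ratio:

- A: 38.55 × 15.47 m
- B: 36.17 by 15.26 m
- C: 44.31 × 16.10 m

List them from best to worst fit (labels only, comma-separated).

B, A, C

Ratios: A = 38.55 / 15.47 ≈ 2.492; B = 36.17 / 15.26 ≈ 2.370; C = 44.31 / 16.10 ≈ 2.752.
|Δ from 2.414|: A 0.078; B 0.044; C 0.338.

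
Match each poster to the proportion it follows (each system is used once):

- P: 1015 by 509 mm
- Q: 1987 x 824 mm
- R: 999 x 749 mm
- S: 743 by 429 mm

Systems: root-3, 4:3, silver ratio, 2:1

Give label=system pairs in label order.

P = 1015/509 ≈ 1.994 → 2:1 (2.000)
Q = 1987/824 ≈ 2.411 → silver ratio (2.414)
R = 999/749 ≈ 1.334 → 4:3 (1.333)
S = 743/429 ≈ 1.732 → root-3 (1.732)

P=2:1, Q=silver ratio, R=4:3, S=root-3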